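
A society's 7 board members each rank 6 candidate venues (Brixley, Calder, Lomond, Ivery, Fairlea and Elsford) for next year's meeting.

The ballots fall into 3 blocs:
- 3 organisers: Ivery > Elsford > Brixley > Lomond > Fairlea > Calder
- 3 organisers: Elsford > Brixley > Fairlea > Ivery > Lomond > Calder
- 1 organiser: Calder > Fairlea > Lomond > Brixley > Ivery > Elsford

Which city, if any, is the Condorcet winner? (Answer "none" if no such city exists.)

Head-to-head results (7 organisers):
Brixley–Calder: Brixley 6–1.
Brixley vs Lomond: Brixley, 6–1.
Brixley–Ivery: Brixley 4–3.
Brixley vs Fairlea: Brixley wins 6–1.
Brixley vs Elsford: Elsford wins 6–1.
Calder vs Lomond: Lomond wins 6–1.
Calder vs Ivery: Ivery, 6–1.
Calder vs Fairlea: Fairlea, 6–1.
Calder–Elsford: Elsford 6–1.
Lomond vs Ivery: Ivery, 6–1.
Lomond vs Fairlea: Fairlea wins 4–3.
Lomond–Elsford: Elsford 6–1.
Ivery vs Fairlea: Fairlea wins 4–3.
Ivery–Elsford: Ivery 4–3.
Fairlea–Elsford: Elsford 6–1.
Every city loses at least once (Brixley loses to Elsford; Calder loses to Brixley; Lomond loses to Brixley; Ivery loses to Brixley; Fairlea loses to Brixley; Elsford loses to Ivery). The majority relation contains the cycle Brixley → Ivery → Elsford → Brixley, so there is no Condorcet winner.

none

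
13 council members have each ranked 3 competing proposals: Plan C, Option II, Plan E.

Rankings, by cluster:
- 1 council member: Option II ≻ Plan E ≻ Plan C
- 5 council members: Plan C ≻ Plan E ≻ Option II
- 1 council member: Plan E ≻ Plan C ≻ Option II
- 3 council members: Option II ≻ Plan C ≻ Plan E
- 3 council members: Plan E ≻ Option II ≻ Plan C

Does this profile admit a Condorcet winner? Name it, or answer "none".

none

Head-to-head results (13 council members):
Plan C vs Option II: Option II wins 7–6.
Plan C vs Plan E: Plan C, 8–5.
Option II–Plan E: Plan E 9–4.
No option is unbeaten: Plan C loses to Option II; Option II loses to Plan E; Plan E loses to Plan C. In particular Plan C → Plan E → Option II → Plan C is a majority cycle — no Condorcet winner exists.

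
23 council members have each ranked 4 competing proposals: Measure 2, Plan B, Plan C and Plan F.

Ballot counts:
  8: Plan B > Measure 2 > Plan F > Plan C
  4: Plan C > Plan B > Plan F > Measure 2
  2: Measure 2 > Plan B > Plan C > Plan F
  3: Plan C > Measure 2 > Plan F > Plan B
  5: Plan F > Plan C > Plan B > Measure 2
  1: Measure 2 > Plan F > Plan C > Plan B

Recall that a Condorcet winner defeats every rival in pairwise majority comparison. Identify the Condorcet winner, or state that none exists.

none

Check each pair by majority over 23 ballots:
Measure 2 vs Plan B: 6 to 17, Plan B.
Measure 2–Plan C: Plan C 12–11.
Measure 2 vs Plan F: Measure 2 wins 14–9.
Plan B vs Plan C: Plan C, 13–10.
Plan B vs Plan F: 14 to 9, Plan B.
Plan C vs Plan F: Plan F, 14–9.
Every option loses at least once (Measure 2 loses to Plan B; Plan B loses to Plan C; Plan C loses to Plan F; Plan F loses to Measure 2). The majority relation contains the cycle Measure 2 > Plan F > Plan C > Measure 2, so there is no Condorcet winner.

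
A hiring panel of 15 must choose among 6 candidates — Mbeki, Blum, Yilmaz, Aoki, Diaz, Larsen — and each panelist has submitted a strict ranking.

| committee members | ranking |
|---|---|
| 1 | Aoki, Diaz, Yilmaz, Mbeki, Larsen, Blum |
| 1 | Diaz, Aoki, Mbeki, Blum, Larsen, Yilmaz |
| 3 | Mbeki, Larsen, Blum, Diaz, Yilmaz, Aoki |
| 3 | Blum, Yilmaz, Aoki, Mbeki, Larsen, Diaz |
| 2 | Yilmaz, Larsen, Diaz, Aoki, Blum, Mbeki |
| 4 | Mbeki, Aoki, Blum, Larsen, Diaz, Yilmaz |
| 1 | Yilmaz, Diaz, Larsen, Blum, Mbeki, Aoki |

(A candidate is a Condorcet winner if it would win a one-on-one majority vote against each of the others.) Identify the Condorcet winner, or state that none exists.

Mbeki

Pairwise majorities:
Mbeki vs Blum: Mbeki is ranked higher on 1+1+3+4 = 9 ballots, Blum on 6. Mbeki wins 9–6.
Mbeki vs Yilmaz: Mbeki is ranked higher on 1+3+4 = 8 ballots, Yilmaz on 7. Mbeki wins 8–7.
Mbeki vs Aoki: Mbeki, 8–7.
Mbeki vs Diaz: Mbeki, 10–5.
Mbeki vs Larsen: 12 to 3, Mbeki.
Blum vs Yilmaz: Blum, 11–4.
Blum vs Aoki: Aoki, 8–7.
Blum vs Diaz: Blum, 10–5.
Blum vs Larsen: 8 to 7, Blum.
Yilmaz–Aoki: Yilmaz 9–6.
Yilmaz–Diaz: Diaz 9–6.
Yilmaz vs Larsen: 7 to 8, Larsen.
Aoki vs Diaz: 8 to 7, Aoki.
Aoki vs Larsen: Aoki, 9–6.
Diaz vs Larsen: Diaz preferred on 1+1+1 = 3 ballots; Larsen wins 12–3.
Only Mbeki has no losses; Mbeki is the Condorcet winner.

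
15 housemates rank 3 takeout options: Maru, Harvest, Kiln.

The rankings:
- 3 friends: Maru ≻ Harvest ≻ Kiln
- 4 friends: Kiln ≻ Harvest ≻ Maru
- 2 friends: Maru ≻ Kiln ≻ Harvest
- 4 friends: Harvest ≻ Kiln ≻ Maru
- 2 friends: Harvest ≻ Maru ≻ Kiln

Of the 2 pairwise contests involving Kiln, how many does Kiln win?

1

Kiln against each rival (15 friends):
Kiln vs Maru: 8 to 7, Kiln.
Kiln–Harvest: Harvest 9–6.
Kiln beats Maru; loses to Harvest — 1 pairwise win.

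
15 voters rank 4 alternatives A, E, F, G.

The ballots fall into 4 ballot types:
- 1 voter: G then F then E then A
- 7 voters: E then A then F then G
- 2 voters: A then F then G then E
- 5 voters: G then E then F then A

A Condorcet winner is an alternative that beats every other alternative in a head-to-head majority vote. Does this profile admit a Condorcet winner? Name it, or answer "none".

none

Head-to-head results (15 voters):
A vs E: A preferred on 2 ballots; E wins 13–2.
A vs F: 9 to 6, A.
A vs G: 9 to 6, A.
E–F: E 12–3.
E vs G: 7 to 8, G.
F vs G: F wins 9–6.
No alternative is unbeaten: A loses to E; E loses to G; F loses to A; G loses to A. In particular A → G → E → A is a majority cycle — no Condorcet winner exists.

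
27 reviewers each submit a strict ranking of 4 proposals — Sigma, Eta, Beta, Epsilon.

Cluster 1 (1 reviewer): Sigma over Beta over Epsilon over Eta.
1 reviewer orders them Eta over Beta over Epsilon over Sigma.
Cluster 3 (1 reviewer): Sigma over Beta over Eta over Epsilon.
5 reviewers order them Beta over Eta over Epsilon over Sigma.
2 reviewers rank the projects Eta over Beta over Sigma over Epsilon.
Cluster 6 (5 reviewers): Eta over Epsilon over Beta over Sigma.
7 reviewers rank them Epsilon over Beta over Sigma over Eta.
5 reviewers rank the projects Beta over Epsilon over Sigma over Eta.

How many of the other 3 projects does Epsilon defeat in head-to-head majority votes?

1

Epsilon against each rival (27 reviewers):
Epsilon vs Sigma: Epsilon, 23–4.
Epsilon vs Eta: Eta, 14–13.
Epsilon vs Beta: Epsilon is ranked higher on 5+7 = 12 ballots, Beta on 15. Beta wins 15–12.
Epsilon beats Sigma; loses to Eta, Beta — 1 pairwise win.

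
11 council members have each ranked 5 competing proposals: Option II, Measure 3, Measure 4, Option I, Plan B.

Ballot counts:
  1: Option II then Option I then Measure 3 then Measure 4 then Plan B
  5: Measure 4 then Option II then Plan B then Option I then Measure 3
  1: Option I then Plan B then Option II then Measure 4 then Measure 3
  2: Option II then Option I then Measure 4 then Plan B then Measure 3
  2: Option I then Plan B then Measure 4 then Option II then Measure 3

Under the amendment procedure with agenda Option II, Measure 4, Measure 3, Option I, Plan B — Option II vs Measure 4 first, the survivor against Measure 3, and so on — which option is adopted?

Option I

Round 1: Option II vs Measure 4 — 4–7, Measure 4 advances.
Round 2: Measure 4 vs Measure 3 — 10–1, Measure 4 advances.
Round 3: Measure 4 vs Option I — 5–6, Option I advances.
Round 4: Option I vs Plan B — 6–5, Option I advances.
Option I survives the agenda.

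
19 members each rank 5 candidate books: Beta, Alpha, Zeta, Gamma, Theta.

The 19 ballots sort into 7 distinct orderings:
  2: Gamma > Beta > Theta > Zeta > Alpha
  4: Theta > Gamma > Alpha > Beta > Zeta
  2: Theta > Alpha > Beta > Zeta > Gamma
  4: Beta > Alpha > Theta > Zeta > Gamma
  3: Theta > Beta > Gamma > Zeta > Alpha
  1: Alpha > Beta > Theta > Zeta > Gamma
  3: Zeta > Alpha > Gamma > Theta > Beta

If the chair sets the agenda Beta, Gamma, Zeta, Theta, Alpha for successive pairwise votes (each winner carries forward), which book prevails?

Theta

Round 1: Beta vs Gamma — 10–9, Beta advances.
Round 2: Beta vs Zeta — 16–3, Beta advances.
Round 3: Beta vs Theta — 7–12, Theta advances.
Round 4: Theta vs Alpha — 11–8, Theta advances.
Theta survives the agenda.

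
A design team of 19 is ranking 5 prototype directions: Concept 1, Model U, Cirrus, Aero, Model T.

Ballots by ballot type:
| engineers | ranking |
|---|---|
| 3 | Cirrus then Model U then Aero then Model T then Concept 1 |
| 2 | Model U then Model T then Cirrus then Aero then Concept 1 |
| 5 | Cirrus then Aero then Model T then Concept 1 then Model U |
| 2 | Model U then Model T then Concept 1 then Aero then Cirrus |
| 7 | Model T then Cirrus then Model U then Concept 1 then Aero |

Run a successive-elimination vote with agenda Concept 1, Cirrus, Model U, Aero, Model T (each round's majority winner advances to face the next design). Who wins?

Round 1: Concept 1 vs Cirrus — 2–17, Cirrus advances.
Round 2: Cirrus vs Model U — 15–4, Cirrus advances.
Round 3: Cirrus vs Aero — 17–2, Cirrus advances.
Round 4: Cirrus vs Model T — 8–11, Model T advances.
Model T survives the agenda.

Model T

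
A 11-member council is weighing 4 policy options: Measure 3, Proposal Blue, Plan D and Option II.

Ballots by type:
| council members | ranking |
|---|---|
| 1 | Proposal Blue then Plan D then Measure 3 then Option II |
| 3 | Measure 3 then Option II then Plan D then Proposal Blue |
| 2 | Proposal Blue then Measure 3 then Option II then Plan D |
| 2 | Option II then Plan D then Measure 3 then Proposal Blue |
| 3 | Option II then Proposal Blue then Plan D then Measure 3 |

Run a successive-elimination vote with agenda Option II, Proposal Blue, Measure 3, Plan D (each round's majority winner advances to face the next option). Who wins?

Round 1: Option II vs Proposal Blue — 8–3, Option II advances.
Round 2: Option II vs Measure 3 — 5–6, Measure 3 advances.
Round 3: Measure 3 vs Plan D — 5–6, Plan D advances.
The agenda winner is Plan D.

Plan D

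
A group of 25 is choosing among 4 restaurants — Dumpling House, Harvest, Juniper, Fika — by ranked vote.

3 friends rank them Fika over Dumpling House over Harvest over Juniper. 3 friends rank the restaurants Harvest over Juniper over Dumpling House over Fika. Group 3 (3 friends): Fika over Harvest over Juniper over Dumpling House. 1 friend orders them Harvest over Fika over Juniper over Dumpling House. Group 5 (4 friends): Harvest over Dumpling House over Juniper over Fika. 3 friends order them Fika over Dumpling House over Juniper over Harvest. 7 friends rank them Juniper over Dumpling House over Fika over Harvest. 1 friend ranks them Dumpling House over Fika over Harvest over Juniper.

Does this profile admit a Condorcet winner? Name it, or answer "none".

Pairwise majorities:
Dumpling House vs Harvest: 14 to 11, Dumpling House.
Dumpling House vs Juniper: Juniper wins 14–11.
Dumpling House vs Fika: Dumpling House wins 15–10.
Harvest vs Juniper: 15 to 10, Harvest.
Harvest vs Fika: Fika wins 17–8.
Juniper vs Fika: 3+4+7 = 14 for Juniper, 11 for Fika — Juniper by 14–11.
Each restaurant drops at least one matchup (Dumpling House loses to Juniper; Harvest loses to Dumpling House; Juniper loses to Harvest; Fika loses to Dumpling House); the cycle Dumpling House > Harvest > Juniper > Dumpling House rules out a Condorcet winner.

none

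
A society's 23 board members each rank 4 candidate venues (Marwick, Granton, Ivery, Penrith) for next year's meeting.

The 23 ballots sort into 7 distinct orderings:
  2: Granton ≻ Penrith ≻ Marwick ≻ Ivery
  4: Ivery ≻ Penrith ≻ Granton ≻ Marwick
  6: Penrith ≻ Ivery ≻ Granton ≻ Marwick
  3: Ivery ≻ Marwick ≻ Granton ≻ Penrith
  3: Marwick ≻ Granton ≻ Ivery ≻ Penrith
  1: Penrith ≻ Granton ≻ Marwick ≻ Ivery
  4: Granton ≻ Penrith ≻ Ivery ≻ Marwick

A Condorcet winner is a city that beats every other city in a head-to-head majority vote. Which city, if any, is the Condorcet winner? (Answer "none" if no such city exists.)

Check each pair by majority over 23 ballots:
Marwick vs Granton: Marwick is ranked higher on 3+3 = 6 ballots, Granton on 17. Granton wins 17–6.
Marwick vs Ivery: 2+3+1 = 6 for Marwick, 17 for Ivery — Ivery by 17–6.
Marwick vs Penrith: Marwick is ranked higher on 3+3 = 6 ballots, Penrith on 17. Penrith wins 17–6.
Granton vs Ivery: Granton is ranked higher on 2+3+1+4 = 10 ballots, Ivery on 13. Ivery wins 13–10.
Granton vs Penrith: 2+3+3+4 = 12 for Granton, 11 for Penrith — Granton by 12–11.
Ivery vs Penrith: 4+3+3 = 10 for Ivery, 13 for Penrith — Penrith by 13–10.
No city is unbeaten: Marwick loses to Granton; Granton loses to Ivery; Ivery loses to Penrith; Penrith loses to Granton. In particular Granton → Penrith → Ivery → Granton is a majority cycle — no Condorcet winner exists.

none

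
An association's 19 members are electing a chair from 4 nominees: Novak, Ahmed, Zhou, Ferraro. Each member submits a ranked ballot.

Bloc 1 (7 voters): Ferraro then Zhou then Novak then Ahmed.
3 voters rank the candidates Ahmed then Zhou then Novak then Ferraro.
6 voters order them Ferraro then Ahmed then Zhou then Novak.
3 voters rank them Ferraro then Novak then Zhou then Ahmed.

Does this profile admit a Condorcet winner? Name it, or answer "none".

Head-to-head results (19 voters):
Novak vs Ahmed: 7+3 = 10 for Novak, 9 for Ahmed — Novak by 10–9.
Novak vs Zhou: 3 for Novak, 16 for Zhou — Zhou by 16–3.
Novak vs Ferraro: 3 for Novak, 16 for Ferraro — Ferraro by 16–3.
Ahmed vs Zhou: Ahmed preferred on 3+6 = 9 ballots; Zhou wins 10–9.
Ahmed vs Ferraro: 3 to 16, Ferraro.
Zhou vs Ferraro: Zhou is ranked higher on 3 ballots, Ferraro on 16. Ferraro wins 16–3.
Ferraro beats each of Novak, Ahmed, Zhou — Ferraro is the Condorcet winner.

Ferraro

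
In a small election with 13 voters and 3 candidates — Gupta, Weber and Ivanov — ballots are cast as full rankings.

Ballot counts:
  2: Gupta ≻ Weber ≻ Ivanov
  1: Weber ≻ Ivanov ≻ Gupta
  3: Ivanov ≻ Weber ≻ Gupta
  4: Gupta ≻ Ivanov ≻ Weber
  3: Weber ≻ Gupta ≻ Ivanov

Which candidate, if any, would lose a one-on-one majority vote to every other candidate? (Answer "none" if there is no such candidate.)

Pairwise majorities:
Gupta vs Weber: 2+4 = 6 for Gupta, 7 for Weber — Weber by 7–6.
Gupta vs Ivanov: Gupta wins 9–4.
Weber–Ivanov: Ivanov 7–6.
No candidate is winless: Gupta beats Ivanov; Weber beats Gupta; Ivanov beats Weber. There is no Condorcet loser.

none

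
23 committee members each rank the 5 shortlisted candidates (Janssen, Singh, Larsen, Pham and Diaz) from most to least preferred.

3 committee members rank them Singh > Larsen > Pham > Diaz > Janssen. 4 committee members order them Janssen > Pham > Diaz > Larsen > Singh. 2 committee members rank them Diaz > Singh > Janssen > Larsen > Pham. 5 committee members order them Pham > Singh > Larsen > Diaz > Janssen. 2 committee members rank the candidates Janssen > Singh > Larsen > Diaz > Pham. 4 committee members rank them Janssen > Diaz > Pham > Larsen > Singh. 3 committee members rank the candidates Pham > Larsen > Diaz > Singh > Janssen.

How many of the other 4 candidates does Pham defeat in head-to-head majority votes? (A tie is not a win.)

Pham against each rival (23 committee members):
Pham vs Janssen: Janssen wins 12–11.
Pham vs Singh: Pham, 16–7.
Pham vs Larsen: 16 to 7, Pham.
Pham–Diaz: Pham 15–8.
Pham beats Singh, Larsen, Diaz; loses to Janssen — 3 pairwise wins.

3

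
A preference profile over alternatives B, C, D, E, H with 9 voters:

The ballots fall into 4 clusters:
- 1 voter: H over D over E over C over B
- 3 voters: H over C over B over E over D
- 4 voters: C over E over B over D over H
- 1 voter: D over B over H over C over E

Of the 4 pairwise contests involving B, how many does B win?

B against each rival (9 voters):
B vs C: B preferred on 1 ballot; C wins 8–1.
B vs D: B is ranked higher on 3+4 = 7 ballots, D on 2. B wins 7–2.
B vs E: E, 5–4.
B vs H: B preferred on 4+1 = 5 ballots; B wins 5–4.
B beats D, H; loses to C, E — 2 pairwise wins.

2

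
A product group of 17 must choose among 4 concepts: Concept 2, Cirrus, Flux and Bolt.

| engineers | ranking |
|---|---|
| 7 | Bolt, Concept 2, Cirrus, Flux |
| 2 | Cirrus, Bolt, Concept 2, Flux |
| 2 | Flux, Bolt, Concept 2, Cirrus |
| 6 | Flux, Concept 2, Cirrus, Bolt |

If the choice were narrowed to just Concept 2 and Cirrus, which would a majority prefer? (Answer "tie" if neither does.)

Concept 2

Ballots ranking Concept 2 above Cirrus: 7 + 2 + 6 = 15.
Ballots ranking Cirrus above Concept 2: 17 − 15 = 2.
Concept 2 wins the head-to-head 15–2.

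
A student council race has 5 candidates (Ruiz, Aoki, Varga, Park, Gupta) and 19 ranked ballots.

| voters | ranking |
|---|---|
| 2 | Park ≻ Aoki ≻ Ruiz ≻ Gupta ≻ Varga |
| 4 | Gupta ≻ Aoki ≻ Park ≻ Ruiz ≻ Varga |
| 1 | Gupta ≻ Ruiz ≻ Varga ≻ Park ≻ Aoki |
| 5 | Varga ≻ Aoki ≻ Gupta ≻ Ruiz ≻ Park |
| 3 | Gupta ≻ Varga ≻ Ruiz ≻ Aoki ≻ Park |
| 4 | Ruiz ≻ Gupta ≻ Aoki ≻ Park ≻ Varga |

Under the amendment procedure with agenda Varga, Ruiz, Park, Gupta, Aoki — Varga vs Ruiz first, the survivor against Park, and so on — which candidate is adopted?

Round 1: Varga vs Ruiz — 8–11, Ruiz advances.
Round 2: Ruiz vs Park — 13–6, Ruiz advances.
Round 3: Ruiz vs Gupta — 6–13, Gupta advances.
Round 4: Gupta vs Aoki — 12–7, Gupta advances.
Gupta survives the agenda.

Gupta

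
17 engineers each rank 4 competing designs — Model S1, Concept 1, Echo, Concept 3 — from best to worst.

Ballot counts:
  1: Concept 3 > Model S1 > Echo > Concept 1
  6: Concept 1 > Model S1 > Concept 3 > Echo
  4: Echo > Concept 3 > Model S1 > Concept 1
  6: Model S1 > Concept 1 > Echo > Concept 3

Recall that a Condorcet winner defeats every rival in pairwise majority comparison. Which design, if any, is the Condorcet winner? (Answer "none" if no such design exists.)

Head-to-head results (17 engineers):
Model S1 vs Concept 1: Model S1 preferred on 1+4+6 = 11 ballots; Model S1 wins 11–6.
Model S1 vs Echo: Model S1 preferred on 1+6+6 = 13 ballots; Model S1 wins 13–4.
Model S1 vs Concept 3: 12 to 5, Model S1.
Concept 1 vs Echo: 12 to 5, Concept 1.
Concept 1 vs Concept 3: 12 to 5, Concept 1.
Echo vs Concept 3: Echo is ranked higher on 4+6 = 10 ballots, Concept 3 on 7. Echo wins 10–7.
Model S1 wins every pairwise contest, so Model S1 is the Condorcet winner.

Model S1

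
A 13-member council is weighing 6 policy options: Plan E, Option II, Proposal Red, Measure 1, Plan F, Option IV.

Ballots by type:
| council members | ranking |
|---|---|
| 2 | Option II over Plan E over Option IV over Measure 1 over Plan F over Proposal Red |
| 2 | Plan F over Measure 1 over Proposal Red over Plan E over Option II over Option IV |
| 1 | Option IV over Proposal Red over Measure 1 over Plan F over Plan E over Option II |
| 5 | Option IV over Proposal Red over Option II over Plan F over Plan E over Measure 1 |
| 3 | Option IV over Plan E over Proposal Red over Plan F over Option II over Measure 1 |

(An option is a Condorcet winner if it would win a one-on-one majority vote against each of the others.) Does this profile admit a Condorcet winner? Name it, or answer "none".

Option IV

Check each pair by majority over 13 ballots:
Plan E vs Option II: Plan E is ranked higher on 2+1+3 = 6 ballots, Option II on 7. Option II wins 7–6.
Plan E vs Proposal Red: Plan E preferred on 2+3 = 5 ballots; Proposal Red wins 8–5.
Plan E vs Measure 1: 2+5+3 = 10 for Plan E, 3 for Measure 1 — Plan E by 10–3.
Plan E vs Plan F: Plan E preferred on 2+3 = 5 ballots; Plan F wins 8–5.
Plan E vs Option IV: 2+2 = 4 for Plan E, 9 for Option IV — Option IV by 9–4.
Option II vs Proposal Red: 2 for Option II, 11 for Proposal Red — Proposal Red by 11–2.
Option II vs Measure 1: 10 to 3, Option II.
Option II vs Plan F: Option II preferred on 2+5 = 7 ballots; Option II wins 7–6.
Option II vs Option IV: Option II is ranked higher on 2+2 = 4 ballots, Option IV on 9. Option IV wins 9–4.
Proposal Red vs Measure 1: 9 to 4, Proposal Red.
Proposal Red vs Plan F: 1+5+3 = 9 for Proposal Red, 4 for Plan F — Proposal Red by 9–4.
Proposal Red vs Option IV: 2 to 11, Option IV.
Measure 1 vs Plan F: 2+1 = 3 for Measure 1, 10 for Plan F — Plan F by 10–3.
Measure 1 vs Option IV: Measure 1 is ranked higher on 2 ballots, Option IV on 11. Option IV wins 11–2.
Plan F vs Option IV: Plan F is ranked higher on 2 ballots, Option IV on 11. Option IV wins 11–2.
Only Option IV has no losses; Option IV is the Condorcet winner.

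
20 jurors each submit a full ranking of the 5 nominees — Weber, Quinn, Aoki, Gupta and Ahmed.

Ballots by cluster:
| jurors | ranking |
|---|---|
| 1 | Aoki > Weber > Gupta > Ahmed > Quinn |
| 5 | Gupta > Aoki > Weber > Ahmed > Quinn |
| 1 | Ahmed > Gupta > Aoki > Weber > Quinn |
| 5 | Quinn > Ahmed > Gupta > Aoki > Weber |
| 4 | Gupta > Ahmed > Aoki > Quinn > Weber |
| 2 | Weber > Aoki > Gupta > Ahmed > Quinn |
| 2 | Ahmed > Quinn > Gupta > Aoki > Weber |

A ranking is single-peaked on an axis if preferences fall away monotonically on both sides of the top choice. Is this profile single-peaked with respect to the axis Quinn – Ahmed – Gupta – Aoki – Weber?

yes

Axis positions: Quinn=1, Ahmed=2, Gupta=3, Aoki=4, Weber=5.
Cluster 1 (peak Aoki at position 4): ranking walks positions 4-5-3-2-1, expanding outward from the peak — single-peaked.
Cluster 2 (peak Gupta at position 3): ranking walks positions 3-4-5-2-1, expanding outward from the peak — single-peaked.
Cluster 3 (peak Ahmed at position 2): ranking walks positions 2-3-4-5-1, expanding outward from the peak — single-peaked.
Cluster 4 (peak Quinn at position 1): ranking walks positions 1-2-3-4-5, expanding outward from the peak — single-peaked.
Cluster 5 (peak Gupta at position 3): ranking walks positions 3-2-4-1-5, expanding outward from the peak — single-peaked.
Cluster 6 (peak Weber at position 5): ranking walks positions 5-4-3-2-1, expanding outward from the peak — single-peaked.
Cluster 7 (peak Ahmed at position 2): ranking walks positions 2-1-3-4-5, expanding outward from the peak — single-peaked.
Every ranking is single-peaked on this axis.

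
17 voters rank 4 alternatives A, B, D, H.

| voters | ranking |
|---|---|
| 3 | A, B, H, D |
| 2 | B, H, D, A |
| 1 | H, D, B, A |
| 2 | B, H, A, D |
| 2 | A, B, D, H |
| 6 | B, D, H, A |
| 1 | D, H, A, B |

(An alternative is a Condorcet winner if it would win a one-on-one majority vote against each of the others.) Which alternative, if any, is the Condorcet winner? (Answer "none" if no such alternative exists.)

B

Check each pair by majority over 17 ballots:
A–B: B 11–6.
A–D: D 10–7.
A vs H: H wins 12–5.
B vs D: B, 15–2.
B vs H: B, 15–2.
D–H: D 9–8.
B defeats every rival head-to-head and is the Condorcet winner.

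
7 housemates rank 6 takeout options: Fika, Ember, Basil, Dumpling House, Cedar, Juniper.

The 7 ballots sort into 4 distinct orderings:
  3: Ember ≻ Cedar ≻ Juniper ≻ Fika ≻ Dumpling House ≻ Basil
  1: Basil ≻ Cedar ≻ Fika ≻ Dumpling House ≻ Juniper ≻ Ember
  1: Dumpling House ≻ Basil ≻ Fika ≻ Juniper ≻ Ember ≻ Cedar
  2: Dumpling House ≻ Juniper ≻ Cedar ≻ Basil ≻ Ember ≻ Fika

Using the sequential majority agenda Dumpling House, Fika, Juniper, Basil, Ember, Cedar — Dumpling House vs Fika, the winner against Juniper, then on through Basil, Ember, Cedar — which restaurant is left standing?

Round 1: Dumpling House vs Fika — 3–4, Fika advances.
Round 2: Fika vs Juniper — 2–5, Juniper advances.
Round 3: Juniper vs Basil — 5–2, Juniper advances.
Round 4: Juniper vs Ember — 4–3, Juniper advances.
Round 5: Juniper vs Cedar — 3–4, Cedar advances.
The agenda winner is Cedar.

Cedar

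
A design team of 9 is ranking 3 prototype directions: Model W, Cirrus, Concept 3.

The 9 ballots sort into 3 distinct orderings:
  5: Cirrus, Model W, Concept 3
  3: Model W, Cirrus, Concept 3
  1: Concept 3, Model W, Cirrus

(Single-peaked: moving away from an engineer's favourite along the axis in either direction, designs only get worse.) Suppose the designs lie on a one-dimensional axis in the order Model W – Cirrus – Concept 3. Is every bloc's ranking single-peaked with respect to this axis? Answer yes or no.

Axis positions: Model W=1, Cirrus=2, Concept 3=3.
Bloc 1 (peak Cirrus at position 2): ranking walks positions 2-1-3, expanding outward from the peak — single-peaked.
Bloc 2 (peak Model W at position 1): ranking walks positions 1-2-3, expanding outward from the peak — single-peaked.
Bloc 3: ranking walks positions 3-1-2; Model W is ranked above Cirrus even though Cirrus lies between Model W and the peak Concept 3 on the axis — preferences dip and rise again. Not single-peaked.
Bloc 3 violates single-peakedness, so the profile is not single-peaked on this axis.

no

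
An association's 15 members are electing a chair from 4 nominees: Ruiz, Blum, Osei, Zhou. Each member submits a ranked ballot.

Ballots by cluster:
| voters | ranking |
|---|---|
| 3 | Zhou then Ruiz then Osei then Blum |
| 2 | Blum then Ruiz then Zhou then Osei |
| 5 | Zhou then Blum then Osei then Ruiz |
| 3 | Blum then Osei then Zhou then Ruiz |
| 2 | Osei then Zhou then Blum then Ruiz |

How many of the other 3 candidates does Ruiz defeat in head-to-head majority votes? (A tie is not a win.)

Ruiz against each rival (15 voters):
Ruiz vs Blum: Blum wins 12–3.
Ruiz vs Osei: 3+2 = 5 for Ruiz, 10 for Osei — Osei by 10–5.
Ruiz vs Zhou: Zhou wins 13–2.
Ruiz beats no one; loses to Blum, Osei, Zhou — 0 pairwise wins.

0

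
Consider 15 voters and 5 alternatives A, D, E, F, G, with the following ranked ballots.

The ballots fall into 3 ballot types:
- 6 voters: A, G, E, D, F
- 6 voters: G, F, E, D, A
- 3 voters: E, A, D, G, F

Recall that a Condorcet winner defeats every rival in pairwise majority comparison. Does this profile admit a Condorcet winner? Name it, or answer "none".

Check each pair by majority over 15 ballots:
A vs D: A, 9–6.
A–E: E 9–6.
A–F: A 9–6.
A vs G: A is ranked higher on 6+3 = 9 ballots, G on 6. A wins 9–6.
D vs E: D is ranked higher on 0 ballots, E on 15. E wins 15–0.
D vs F: D, 9–6.
D vs G: 3 to 12, G.
E–F: E 9–6.
E vs G: 3 to 12, G.
F vs G: G, 15–0.
No alternative is unbeaten: A loses to E; D loses to A; E loses to G; F loses to A; G loses to A. In particular A → G → E → A is a majority cycle — no Condorcet winner exists.

none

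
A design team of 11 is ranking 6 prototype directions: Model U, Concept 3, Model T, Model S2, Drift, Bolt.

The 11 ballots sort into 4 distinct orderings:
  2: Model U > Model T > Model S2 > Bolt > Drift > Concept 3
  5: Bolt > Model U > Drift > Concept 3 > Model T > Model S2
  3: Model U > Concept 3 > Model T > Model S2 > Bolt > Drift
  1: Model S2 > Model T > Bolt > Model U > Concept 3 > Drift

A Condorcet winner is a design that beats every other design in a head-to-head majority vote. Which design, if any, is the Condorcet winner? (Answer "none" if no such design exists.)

none

Pairwise majorities:
Model U vs Concept 3: 2+5+3+1 = 11 for Model U, 0 for Concept 3 — Model U by 11–0.
Model U vs Model T: Model U, 10–1.
Model U vs Model S2: 10 to 1, Model U.
Model U vs Drift: 2+5+3+1 = 11 for Model U, 0 for Drift — Model U by 11–0.
Model U–Bolt: Bolt 6–5.
Concept 3–Model T: Concept 3 8–3.
Concept 3–Model S2: Concept 3 8–3.
Concept 3 vs Drift: Drift, 7–4.
Concept 3 vs Bolt: 3 for Concept 3, 8 for Bolt — Bolt by 8–3.
Model T vs Model S2: Model T preferred on 2+5+3 = 10 ballots; Model T wins 10–1.
Model T vs Drift: Model T preferred on 2+3+1 = 6 ballots; Model T wins 6–5.
Model T vs Bolt: Model T, 6–5.
Model S2 vs Drift: Model S2 is ranked higher on 2+3+1 = 6 ballots, Drift on 5. Model S2 wins 6–5.
Model S2 vs Bolt: Model S2 wins 6–5.
Drift vs Bolt: Bolt wins 11–0.
Every design loses at least once (Model U loses to Bolt; Concept 3 loses to Model U; Model T loses to Model U; Model S2 loses to Model U; Drift loses to Model U; Bolt loses to Model T). The majority relation contains the cycle Model U → Model T → Bolt → Model U, so there is no Condorcet winner.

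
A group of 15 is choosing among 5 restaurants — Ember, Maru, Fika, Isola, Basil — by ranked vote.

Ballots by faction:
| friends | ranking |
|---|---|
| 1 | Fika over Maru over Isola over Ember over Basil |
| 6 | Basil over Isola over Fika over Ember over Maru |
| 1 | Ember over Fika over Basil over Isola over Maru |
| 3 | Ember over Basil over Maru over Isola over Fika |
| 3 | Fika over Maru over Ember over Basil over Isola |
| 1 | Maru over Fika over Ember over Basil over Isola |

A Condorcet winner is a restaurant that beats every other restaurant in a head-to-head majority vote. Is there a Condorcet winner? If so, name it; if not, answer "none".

none

Check each pair by majority over 15 ballots:
Ember vs Maru: Ember, 10–5.
Ember vs Fika: Fika wins 11–4.
Ember–Isola: Ember 8–7.
Ember vs Basil: Ember wins 9–6.
Maru vs Fika: Maru preferred on 3+1 = 4 ballots; Fika wins 11–4.
Maru vs Isola: Maru wins 8–7.
Maru vs Basil: Basil, 10–5.
Fika vs Isola: Fika is ranked higher on 1+1+3+1 = 6 ballots, Isola on 9. Isola wins 9–6.
Fika vs Basil: Fika preferred on 1+1+3+1 = 6 ballots; Basil wins 9–6.
Isola vs Basil: Basil, 14–1.
Each restaurant drops at least one matchup (Ember loses to Fika; Maru loses to Ember; Fika loses to Isola; Isola loses to Ember; Basil loses to Ember); the cycle Ember beats Isola beats Fika beats Ember rules out a Condorcet winner.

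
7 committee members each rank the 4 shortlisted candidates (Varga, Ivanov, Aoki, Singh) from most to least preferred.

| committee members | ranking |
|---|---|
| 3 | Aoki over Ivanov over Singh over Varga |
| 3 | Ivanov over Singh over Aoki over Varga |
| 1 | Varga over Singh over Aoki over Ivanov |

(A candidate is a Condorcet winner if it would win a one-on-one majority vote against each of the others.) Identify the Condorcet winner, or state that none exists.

Head-to-head results (7 committee members):
Varga vs Ivanov: 1 to 6, Ivanov.
Varga vs Aoki: 1 to 6, Aoki.
Varga vs Singh: 1 to 6, Singh.
Ivanov vs Aoki: 3 to 4, Aoki.
Ivanov vs Singh: Ivanov is ranked higher on 3+3 = 6 ballots, Singh on 1. Ivanov wins 6–1.
Aoki vs Singh: Aoki preferred on 3 ballots; Singh wins 4–3.
Each candidate drops at least one matchup (Varga loses to Ivanov; Ivanov loses to Aoki; Aoki loses to Singh; Singh loses to Ivanov); the cycle Ivanov → Singh → Aoki → Ivanov rules out a Condorcet winner.

none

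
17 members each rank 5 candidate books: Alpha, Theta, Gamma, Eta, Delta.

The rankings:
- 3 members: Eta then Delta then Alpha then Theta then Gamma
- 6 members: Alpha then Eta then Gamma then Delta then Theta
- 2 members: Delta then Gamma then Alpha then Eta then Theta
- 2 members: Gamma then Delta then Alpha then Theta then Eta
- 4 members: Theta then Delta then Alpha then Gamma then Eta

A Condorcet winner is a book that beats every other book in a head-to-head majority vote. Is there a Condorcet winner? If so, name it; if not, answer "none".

Head-to-head results (17 members):
Alpha vs Theta: Alpha, 13–4.
Alpha–Gamma: Alpha 13–4.
Alpha vs Eta: Alpha wins 14–3.
Alpha vs Delta: Delta wins 11–6.
Theta vs Gamma: Gamma wins 10–7.
Theta–Eta: Eta 11–6.
Theta–Delta: Delta 13–4.
Gamma–Eta: Eta 9–8.
Gamma vs Delta: Delta wins 9–8.
Eta–Delta: Eta 9–8.
Every book loses at least once (Alpha loses to Delta; Theta loses to Alpha; Gamma loses to Alpha; Eta loses to Alpha; Delta loses to Eta). The majority relation contains the cycle Alpha → Eta → Delta → Alpha, so there is no Condorcet winner.

none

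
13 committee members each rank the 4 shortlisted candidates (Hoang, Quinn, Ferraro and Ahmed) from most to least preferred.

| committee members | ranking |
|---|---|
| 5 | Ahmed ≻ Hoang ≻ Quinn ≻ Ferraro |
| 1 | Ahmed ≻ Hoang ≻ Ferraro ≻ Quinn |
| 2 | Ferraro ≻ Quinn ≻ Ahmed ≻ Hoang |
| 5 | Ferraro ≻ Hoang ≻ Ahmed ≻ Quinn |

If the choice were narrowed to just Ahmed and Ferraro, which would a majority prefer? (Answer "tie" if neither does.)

Ferraro

Ballots ranking Ahmed above Ferraro: 5 + 1 = 6.
Ballots ranking Ferraro above Ahmed: 13 − 6 = 7.
Ferraro wins the head-to-head 7–6.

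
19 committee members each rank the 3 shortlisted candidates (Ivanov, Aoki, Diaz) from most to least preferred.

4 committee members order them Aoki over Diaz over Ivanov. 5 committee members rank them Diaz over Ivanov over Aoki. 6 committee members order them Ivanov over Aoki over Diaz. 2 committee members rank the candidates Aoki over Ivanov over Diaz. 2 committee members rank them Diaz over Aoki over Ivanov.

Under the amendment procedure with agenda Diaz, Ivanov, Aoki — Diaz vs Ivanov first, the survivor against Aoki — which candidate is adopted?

Aoki

Round 1: Diaz vs Ivanov — 11–8, Diaz advances.
Round 2: Diaz vs Aoki — 7–12, Aoki advances.
The agenda winner is Aoki.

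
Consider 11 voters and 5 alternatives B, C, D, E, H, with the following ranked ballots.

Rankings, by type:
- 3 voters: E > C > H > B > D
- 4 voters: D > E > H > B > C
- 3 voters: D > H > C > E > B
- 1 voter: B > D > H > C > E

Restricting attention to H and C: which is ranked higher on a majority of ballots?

H

Ballots ranking H above C: 4 + 3 + 1 = 8.
Ballots ranking C above H: 11 − 8 = 3.
H wins the head-to-head 8–3.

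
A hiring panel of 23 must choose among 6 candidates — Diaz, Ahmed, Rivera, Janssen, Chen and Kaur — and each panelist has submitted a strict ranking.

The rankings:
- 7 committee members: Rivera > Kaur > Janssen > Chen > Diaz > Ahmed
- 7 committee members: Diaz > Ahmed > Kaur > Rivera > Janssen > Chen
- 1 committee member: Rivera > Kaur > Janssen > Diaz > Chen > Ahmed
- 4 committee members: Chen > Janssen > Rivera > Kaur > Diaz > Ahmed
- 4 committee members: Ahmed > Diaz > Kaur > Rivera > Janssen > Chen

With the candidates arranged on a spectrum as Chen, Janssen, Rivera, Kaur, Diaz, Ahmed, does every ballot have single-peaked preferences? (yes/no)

Axis positions: Chen=1, Janssen=2, Rivera=3, Kaur=4, Diaz=5, Ahmed=6.
Faction 1 (peak Rivera at position 3): ranking walks positions 3-4-2-1-5-6, expanding outward from the peak — single-peaked.
Faction 2 (peak Diaz at position 5): ranking walks positions 5-6-4-3-2-1, expanding outward from the peak — single-peaked.
Faction 3 (peak Rivera at position 3): ranking walks positions 3-4-2-5-1-6, expanding outward from the peak — single-peaked.
Faction 4 (peak Chen at position 1): ranking walks positions 1-2-3-4-5-6, expanding outward from the peak — single-peaked.
Faction 5 (peak Ahmed at position 6): ranking walks positions 6-5-4-3-2-1, expanding outward from the peak — single-peaked.
Every ranking is single-peaked on this axis.

yes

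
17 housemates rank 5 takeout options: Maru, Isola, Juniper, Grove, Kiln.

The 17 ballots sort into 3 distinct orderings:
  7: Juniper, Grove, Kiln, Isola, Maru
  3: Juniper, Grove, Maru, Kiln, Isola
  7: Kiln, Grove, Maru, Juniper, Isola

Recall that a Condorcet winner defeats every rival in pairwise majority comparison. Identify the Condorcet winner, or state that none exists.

Pairwise majorities:
Maru vs Isola: Maru wins 10–7.
Maru vs Juniper: 7 to 10, Juniper.
Maru–Grove: Grove 17–0.
Maru vs Kiln: Kiln wins 14–3.
Isola vs Juniper: Isola preferred on 0 ballots; Juniper wins 17–0.
Isola vs Grove: Isola is ranked higher on 0 ballots, Grove on 17. Grove wins 17–0.
Isola vs Kiln: 0 to 17, Kiln.
Juniper–Grove: Juniper 10–7.
Juniper vs Kiln: Juniper is ranked higher on 7+3 = 10 ballots, Kiln on 7. Juniper wins 10–7.
Grove vs Kiln: 10 to 7, Grove.
Juniper wins every pairwise contest, so Juniper is the Condorcet winner.

Juniper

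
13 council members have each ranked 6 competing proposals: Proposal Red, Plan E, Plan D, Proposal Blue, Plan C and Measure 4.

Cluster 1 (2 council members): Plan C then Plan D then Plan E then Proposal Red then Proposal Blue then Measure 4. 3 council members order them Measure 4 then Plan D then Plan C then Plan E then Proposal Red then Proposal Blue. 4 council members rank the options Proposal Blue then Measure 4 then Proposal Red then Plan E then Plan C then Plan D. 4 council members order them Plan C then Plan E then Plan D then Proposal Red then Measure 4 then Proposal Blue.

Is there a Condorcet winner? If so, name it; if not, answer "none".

Head-to-head results (13 council members):
Proposal Red–Plan E: Plan E 9–4.
Proposal Red vs Plan D: Plan D, 9–4.
Proposal Red vs Proposal Blue: Proposal Red, 9–4.
Proposal Red vs Plan C: Plan C, 9–4.
Proposal Red vs Measure 4: Measure 4, 7–6.
Plan E–Plan D: Plan E 8–5.
Plan E–Proposal Blue: Plan E 9–4.
Plan E vs Plan C: Plan C, 9–4.
Plan E vs Measure 4: Measure 4, 7–6.
Plan D vs Proposal Blue: Plan D, 9–4.
Plan D vs Plan C: Plan C wins 10–3.
Plan D vs Measure 4: Measure 4 wins 7–6.
Proposal Blue vs Plan C: Plan C wins 9–4.
Proposal Blue–Measure 4: Measure 4 7–6.
Plan C vs Measure 4: Measure 4 wins 7–6.
Measure 4 defeats every rival head-to-head and is the Condorcet winner.

Measure 4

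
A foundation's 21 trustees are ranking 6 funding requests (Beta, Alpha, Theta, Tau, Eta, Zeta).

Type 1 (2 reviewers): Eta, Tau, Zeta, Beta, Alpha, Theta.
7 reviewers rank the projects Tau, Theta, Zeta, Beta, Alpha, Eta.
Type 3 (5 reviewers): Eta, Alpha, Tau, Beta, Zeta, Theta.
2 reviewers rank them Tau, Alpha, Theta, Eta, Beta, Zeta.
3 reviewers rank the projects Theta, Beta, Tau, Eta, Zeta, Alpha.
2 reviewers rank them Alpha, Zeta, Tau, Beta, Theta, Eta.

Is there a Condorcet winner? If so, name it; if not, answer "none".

Tau

Pairwise majorities:
Beta–Alpha: Beta 12–9.
Beta vs Theta: Theta, 12–9.
Beta–Tau: Tau 18–3.
Beta vs Eta: Beta wins 12–9.
Beta–Zeta: Zeta 11–10.
Alpha–Theta: Alpha 11–10.
Alpha–Tau: Tau 14–7.
Alpha–Eta: Alpha 11–10.
Alpha vs Zeta: Zeta wins 12–9.
Theta–Tau: Tau 18–3.
Theta–Eta: Theta 14–7.
Theta vs Zeta: Theta, 12–9.
Tau vs Eta: Tau wins 14–7.
Tau–Zeta: Tau 19–2.
Eta vs Zeta: Eta, 12–9.
Only Tau has no losses; Tau is the Condorcet winner.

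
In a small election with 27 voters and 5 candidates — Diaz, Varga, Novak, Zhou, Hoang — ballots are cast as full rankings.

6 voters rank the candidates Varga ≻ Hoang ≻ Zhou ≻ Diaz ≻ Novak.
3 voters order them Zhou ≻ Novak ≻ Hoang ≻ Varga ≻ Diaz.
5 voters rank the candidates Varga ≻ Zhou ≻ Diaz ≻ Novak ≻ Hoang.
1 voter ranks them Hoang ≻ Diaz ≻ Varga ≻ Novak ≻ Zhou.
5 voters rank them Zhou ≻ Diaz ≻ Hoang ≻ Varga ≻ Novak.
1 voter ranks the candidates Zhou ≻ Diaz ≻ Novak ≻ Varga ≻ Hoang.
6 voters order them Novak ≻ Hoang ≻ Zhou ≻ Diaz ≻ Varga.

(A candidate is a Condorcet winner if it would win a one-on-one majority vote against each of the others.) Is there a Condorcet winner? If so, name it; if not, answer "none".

Check each pair by majority over 27 ballots:
Diaz vs Varga: Varga wins 14–13.
Diaz vs Novak: Diaz, 18–9.
Diaz vs Zhou: Diaz is ranked higher on 1 ballot, Zhou on 26. Zhou wins 26–1.
Diaz vs Hoang: 11 to 16, Hoang.
Varga–Novak: Varga 17–10.
Varga vs Zhou: 6+5+1 = 12 for Varga, 15 for Zhou — Zhou by 15–12.
Varga vs Hoang: 6+5+1 = 12 for Varga, 15 for Hoang — Hoang by 15–12.
Novak vs Zhou: 7 to 20, Zhou.
Novak–Hoang: Novak 15–12.
Zhou vs Hoang: Zhou wins 14–13.
Zhou wins every pairwise contest, so Zhou is the Condorcet winner.

Zhou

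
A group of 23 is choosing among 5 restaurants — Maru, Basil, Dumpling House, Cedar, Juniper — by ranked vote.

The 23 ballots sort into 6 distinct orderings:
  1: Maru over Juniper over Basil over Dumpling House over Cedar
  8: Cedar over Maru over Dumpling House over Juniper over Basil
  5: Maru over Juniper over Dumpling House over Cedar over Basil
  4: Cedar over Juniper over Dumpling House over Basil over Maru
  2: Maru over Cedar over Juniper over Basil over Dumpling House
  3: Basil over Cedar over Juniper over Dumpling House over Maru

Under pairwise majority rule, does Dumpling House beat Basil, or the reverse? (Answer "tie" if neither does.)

Ballots ranking Dumpling House above Basil: 8 + 5 + 4 = 17.
Ballots ranking Basil above Dumpling House: 23 − 17 = 6.
Dumpling House wins the head-to-head 17–6.

Dumpling House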